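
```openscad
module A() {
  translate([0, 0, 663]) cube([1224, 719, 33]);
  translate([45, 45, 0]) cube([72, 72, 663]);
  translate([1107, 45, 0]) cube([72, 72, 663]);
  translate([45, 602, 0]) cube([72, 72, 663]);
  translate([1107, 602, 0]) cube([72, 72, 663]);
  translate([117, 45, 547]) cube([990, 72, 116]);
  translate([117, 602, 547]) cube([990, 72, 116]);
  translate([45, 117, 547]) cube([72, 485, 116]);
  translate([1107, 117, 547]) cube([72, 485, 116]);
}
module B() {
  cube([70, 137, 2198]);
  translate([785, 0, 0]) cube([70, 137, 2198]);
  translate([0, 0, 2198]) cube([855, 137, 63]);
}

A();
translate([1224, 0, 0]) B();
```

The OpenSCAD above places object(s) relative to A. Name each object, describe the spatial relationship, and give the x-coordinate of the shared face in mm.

A is a table. B is a door frame. The door frame is against the table's +x side, with their −y faces flush. The x-coordinate of the shared face is 1224 mm.

The table's +x face and the door frame's −x face are both at x = 1224 mm.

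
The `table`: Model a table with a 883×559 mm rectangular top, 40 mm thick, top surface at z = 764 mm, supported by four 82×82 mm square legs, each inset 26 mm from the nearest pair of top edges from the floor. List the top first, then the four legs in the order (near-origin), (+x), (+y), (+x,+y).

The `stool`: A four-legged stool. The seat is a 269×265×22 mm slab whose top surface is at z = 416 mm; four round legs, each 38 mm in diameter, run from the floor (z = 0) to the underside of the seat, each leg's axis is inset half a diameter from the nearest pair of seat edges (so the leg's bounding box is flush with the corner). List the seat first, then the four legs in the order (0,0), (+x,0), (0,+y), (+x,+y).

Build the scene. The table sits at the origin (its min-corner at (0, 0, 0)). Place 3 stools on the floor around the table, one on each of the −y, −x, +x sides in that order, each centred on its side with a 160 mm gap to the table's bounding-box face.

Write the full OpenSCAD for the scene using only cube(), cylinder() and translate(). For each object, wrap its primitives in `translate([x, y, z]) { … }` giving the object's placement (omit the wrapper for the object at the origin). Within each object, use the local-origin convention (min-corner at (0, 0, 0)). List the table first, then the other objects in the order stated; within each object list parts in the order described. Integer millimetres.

translate([0, 0, 724]) cube([883, 559, 40]);
translate([26, 26, 0]) cube([82, 82, 724]);
translate([775, 26, 0]) cube([82, 82, 724]);
translate([26, 451, 0]) cube([82, 82, 724]);
translate([775, 451, 0]) cube([82, 82, 724]);
translate([307, -425, 0]) {
  translate([0, 0, 394]) cube([269, 265, 22]);
  translate([19, 19, 0]) cylinder(h = 394, r = 19);
  translate([250, 19, 0]) cylinder(h = 394, r = 19);
  translate([19, 246, 0]) cylinder(h = 394, r = 19);
  translate([250, 246, 0]) cylinder(h = 394, r = 19);
}
translate([-429, 147, 0]) {
  translate([0, 0, 394]) cube([269, 265, 22]);
  translate([19, 19, 0]) cylinder(h = 394, r = 19);
  translate([250, 19, 0]) cylinder(h = 394, r = 19);
  translate([19, 246, 0]) cylinder(h = 394, r = 19);
  translate([250, 246, 0]) cylinder(h = 394, r = 19);
}
translate([1043, 147, 0]) {
  translate([0, 0, 394]) cube([269, 265, 22]);
  translate([19, 19, 0]) cylinder(h = 394, r = 19);
  translate([250, 19, 0]) cylinder(h = 394, r = 19);
  translate([19, 246, 0]) cylinder(h = 394, r = 19);
  translate([250, 246, 0]) cylinder(h = 394, r = 19);
}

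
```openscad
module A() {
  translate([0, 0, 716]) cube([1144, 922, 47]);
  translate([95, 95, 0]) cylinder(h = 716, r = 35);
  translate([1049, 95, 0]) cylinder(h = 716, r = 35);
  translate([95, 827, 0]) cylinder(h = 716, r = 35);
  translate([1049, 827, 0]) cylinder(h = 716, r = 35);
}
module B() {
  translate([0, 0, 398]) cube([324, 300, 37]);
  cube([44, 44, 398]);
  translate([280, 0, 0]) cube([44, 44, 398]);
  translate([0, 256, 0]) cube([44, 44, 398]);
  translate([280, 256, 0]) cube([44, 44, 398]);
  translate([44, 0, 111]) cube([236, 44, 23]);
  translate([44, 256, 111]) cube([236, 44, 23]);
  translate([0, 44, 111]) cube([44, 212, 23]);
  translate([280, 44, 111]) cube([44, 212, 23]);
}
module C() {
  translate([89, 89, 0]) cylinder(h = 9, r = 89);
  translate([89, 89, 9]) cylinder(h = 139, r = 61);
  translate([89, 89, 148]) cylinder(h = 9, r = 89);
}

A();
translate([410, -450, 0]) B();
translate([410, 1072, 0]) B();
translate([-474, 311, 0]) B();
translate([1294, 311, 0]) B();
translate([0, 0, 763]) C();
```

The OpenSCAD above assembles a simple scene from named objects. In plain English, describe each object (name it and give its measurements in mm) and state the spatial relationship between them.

A is a table with a 1144×922 mm rectangular top, 47 mm thick, top surface at z = 763 mm, supported by four round legs of 70 mm diameter, each leg's bounding box inset 60 mm from the nearest pair of top edges, running from the floor.

B is a four-legged stool. The seat is 324×300 mm, 37 mm thick, top at z = 435 mm. It stands on four square legs, each 44×44 mm in cross-section, from z = 0 to the seat underside, each flush with a corner of the seat. Four stretchers, 44 mm wide and 23 mm tall, connect adjacent legs with their undersides at z = 111 mm, each running between the inner faces of the legs it joins and aligned with the legs' outer faces on the other axis.

C is a spool: two coaxial disc flanges of radius 89 mm and thickness 9 mm, joined by a core cylinder of radius 61 mm and height 139 mm. The lower flange rests on z = 0 and the three cylinders share a vertical axis.

Four stools sit around the table at the −y, +y, −x, +x sides. The spool is on top of the table.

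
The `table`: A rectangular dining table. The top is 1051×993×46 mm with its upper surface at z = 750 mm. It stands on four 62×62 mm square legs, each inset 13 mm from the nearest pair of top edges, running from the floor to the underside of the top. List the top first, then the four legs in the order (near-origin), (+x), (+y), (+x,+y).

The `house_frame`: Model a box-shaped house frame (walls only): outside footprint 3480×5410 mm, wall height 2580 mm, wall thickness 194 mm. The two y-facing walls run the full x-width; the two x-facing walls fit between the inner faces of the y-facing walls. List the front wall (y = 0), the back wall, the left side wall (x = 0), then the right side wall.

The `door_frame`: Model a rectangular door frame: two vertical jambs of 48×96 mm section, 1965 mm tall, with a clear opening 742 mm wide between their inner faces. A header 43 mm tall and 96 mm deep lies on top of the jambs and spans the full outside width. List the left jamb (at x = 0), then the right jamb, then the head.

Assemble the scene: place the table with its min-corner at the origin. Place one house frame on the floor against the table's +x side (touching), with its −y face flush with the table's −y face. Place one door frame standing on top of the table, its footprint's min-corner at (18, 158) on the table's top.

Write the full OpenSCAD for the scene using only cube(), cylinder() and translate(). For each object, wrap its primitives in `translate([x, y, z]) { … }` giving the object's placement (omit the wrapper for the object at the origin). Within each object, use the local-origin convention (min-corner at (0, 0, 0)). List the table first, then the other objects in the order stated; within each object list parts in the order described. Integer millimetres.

translate([0, 0, 704]) cube([1051, 993, 46]);
translate([13, 13, 0]) cube([62, 62, 704]);
translate([976, 13, 0]) cube([62, 62, 704]);
translate([13, 918, 0]) cube([62, 62, 704]);
translate([976, 918, 0]) cube([62, 62, 704]);
translate([1051, 0, 0]) {
  cube([3480, 194, 2580]);
  translate([0, 5216, 0]) cube([3480, 194, 2580]);
  translate([0, 194, 0]) cube([194, 5022, 2580]);
  translate([3286, 194, 0]) cube([194, 5022, 2580]);
}
translate([18, 158, 750]) {
  cube([48, 96, 1965]);
  translate([790, 0, 0]) cube([48, 96, 1965]);
  translate([0, 0, 1965]) cube([838, 96, 43]);
}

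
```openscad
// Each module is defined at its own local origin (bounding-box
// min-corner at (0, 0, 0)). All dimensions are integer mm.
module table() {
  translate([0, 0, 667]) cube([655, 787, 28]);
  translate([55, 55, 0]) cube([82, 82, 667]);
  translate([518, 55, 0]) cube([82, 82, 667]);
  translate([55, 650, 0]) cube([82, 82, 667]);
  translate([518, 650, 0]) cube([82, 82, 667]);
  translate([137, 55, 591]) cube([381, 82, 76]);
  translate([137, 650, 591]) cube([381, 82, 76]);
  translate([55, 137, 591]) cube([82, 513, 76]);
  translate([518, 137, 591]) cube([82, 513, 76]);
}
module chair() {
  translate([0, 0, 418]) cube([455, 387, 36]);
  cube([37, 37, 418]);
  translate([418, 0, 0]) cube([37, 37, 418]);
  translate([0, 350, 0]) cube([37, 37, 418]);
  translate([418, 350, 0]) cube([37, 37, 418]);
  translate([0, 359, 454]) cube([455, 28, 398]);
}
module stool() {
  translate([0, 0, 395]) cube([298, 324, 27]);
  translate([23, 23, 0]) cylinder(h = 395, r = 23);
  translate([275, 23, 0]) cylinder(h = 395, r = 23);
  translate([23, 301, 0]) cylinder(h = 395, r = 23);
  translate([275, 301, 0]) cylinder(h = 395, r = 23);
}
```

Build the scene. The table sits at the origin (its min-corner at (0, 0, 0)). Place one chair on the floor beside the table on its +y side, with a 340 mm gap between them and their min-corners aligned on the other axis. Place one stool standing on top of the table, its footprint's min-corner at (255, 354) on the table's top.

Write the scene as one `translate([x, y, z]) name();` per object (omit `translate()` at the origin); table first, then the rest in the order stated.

table();
translate([0, 1127, 0]) chair();
translate([255, 354, 695]) stool();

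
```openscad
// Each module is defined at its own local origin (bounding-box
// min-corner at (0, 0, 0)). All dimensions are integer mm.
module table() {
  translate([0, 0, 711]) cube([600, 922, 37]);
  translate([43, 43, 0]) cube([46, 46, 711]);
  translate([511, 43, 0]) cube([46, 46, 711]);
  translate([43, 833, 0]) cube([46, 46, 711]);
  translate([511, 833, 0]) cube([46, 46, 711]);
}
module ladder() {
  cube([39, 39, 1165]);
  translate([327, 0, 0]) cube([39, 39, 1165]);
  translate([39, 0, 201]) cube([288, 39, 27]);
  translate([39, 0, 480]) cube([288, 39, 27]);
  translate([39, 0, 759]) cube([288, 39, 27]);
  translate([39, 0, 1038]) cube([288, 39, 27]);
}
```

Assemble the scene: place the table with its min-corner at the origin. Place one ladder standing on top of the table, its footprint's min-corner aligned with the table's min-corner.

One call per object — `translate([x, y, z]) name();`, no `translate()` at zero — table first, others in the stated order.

table();
translate([0, 0, 748]) ladder();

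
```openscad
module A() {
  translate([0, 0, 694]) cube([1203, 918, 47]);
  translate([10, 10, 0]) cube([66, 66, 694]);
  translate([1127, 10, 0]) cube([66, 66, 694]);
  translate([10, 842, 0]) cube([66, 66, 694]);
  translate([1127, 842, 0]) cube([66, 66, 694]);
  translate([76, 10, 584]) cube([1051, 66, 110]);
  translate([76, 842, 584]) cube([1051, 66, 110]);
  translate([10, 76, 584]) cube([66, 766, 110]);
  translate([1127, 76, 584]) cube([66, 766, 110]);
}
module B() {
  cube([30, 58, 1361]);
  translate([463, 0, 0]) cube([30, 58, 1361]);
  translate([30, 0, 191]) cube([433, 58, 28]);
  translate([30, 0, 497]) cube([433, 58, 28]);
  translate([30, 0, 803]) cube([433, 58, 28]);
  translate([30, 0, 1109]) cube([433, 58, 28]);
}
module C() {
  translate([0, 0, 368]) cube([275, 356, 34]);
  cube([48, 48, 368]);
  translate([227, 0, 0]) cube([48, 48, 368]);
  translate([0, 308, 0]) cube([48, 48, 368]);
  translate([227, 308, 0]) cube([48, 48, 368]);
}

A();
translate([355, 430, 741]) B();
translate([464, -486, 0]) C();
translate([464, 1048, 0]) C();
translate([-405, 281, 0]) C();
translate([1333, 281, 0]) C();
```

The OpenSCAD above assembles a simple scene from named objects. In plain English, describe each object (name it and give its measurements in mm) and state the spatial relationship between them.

A is a table with a 1203×918 mm rectangular top, 47 mm thick, top surface at z = 741 mm, supported by four 66×66 mm square legs, each inset 10 mm from the nearest pair of top edges, running from the floor. Four apron rails, 66 mm thick and 110 mm tall, run between adjacent legs with their top edges flush with the underside of the top and their outer faces flush with the legs' outer faces.

B is a wooden ladder with two side rails of 30×58 mm section and 1361 mm height, set 493 mm apart overall. Between them run 4 rectangular rungs (58 mm deep, 28 mm thick), front faces flush with the rails' −y face. The bottom of the first rung is 191 mm above the floor and each subsequent rung is 306 mm higher than the one below.

C is a four-legged stool. The seat is 275×356 mm, 34 mm thick, top at z = 402 mm. It stands on four square legs, each 48×48 mm in cross-section, from z = 0 to the seat underside, each flush with a corner of the seat.

The ladder is on top of the table, centred. Four stools sit around the table at the −y, +y, −x, +x sides.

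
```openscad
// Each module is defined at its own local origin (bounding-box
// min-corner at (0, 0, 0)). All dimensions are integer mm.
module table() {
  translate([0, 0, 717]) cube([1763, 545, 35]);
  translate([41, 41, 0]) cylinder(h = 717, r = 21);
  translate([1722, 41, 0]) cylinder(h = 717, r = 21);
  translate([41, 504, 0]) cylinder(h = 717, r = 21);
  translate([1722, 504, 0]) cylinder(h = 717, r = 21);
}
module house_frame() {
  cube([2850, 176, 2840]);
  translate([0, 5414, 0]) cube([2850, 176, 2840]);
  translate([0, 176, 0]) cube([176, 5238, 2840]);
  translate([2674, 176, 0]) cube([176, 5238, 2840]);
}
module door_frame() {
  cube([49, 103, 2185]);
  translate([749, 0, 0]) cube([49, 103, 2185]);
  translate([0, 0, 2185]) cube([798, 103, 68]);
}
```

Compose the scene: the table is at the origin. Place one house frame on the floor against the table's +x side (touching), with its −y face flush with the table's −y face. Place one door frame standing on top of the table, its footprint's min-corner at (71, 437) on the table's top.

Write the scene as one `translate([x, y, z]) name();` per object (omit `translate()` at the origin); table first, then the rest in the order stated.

table();
translate([1763, 0, 0]) house_frame();
translate([71, 437, 752]) door_frame();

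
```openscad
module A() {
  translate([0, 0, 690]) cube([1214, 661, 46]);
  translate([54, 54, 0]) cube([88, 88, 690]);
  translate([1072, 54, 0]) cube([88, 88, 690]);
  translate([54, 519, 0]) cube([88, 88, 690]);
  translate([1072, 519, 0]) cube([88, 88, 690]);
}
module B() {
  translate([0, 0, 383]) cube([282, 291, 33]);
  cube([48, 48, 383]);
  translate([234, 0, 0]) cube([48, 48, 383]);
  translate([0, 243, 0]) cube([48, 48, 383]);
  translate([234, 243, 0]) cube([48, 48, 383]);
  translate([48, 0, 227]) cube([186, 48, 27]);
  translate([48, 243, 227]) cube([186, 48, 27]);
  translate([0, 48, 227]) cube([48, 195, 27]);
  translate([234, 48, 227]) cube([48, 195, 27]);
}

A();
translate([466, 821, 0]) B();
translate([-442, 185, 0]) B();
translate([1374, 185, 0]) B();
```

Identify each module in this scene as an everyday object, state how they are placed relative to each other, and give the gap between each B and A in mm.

A is a table. B is a stool. Three stools sit around the table at the +y, −x, +x sides. The gap between each stool and the table is 160 mm.

Each stool's nearest face is 160 mm from the table's bounding box.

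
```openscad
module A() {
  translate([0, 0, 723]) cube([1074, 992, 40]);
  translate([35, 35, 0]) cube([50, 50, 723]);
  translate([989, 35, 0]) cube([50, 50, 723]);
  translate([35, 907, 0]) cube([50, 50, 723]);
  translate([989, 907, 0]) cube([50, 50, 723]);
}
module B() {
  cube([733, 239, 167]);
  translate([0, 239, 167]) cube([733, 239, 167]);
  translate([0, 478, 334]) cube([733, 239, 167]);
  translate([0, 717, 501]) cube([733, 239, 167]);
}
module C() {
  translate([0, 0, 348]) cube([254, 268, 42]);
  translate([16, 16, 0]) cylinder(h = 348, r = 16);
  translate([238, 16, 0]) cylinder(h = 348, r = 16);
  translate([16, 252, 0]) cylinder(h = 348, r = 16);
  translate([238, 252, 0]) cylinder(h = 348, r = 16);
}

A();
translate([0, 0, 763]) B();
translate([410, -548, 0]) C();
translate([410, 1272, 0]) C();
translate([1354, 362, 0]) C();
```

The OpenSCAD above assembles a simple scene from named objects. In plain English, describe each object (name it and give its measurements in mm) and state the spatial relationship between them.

A is a rectangular dining table. The top is 1074×992×40 mm with its upper surface at z = 763 mm. It stands on four 50×50 mm square legs, each inset 35 mm from the nearest pair of top edges, running from the floor to the underside of the top.

B is a run of 4 identical solid stair steps. Each tread is 733×239 mm and each step block is 167 mm high. Step 1 rests on the floor; step k is offset from step 1 by (k−1)×239 mm in y and (k−1)×167 mm in z.

C is a simple wooden stool: a rectangular seat 254 mm (x) by 268 mm (y), 42 mm thick, top face at z = 390 mm, on four round legs, each 32 mm in diameter. The legs rest on z = 0, each leg's axis is inset half a diameter from the nearest pair of seat edges (so the leg's bounding box is flush with the corner).

The staircase is on top of the table. Three stools sit around the table at the −y, +y, +x sides.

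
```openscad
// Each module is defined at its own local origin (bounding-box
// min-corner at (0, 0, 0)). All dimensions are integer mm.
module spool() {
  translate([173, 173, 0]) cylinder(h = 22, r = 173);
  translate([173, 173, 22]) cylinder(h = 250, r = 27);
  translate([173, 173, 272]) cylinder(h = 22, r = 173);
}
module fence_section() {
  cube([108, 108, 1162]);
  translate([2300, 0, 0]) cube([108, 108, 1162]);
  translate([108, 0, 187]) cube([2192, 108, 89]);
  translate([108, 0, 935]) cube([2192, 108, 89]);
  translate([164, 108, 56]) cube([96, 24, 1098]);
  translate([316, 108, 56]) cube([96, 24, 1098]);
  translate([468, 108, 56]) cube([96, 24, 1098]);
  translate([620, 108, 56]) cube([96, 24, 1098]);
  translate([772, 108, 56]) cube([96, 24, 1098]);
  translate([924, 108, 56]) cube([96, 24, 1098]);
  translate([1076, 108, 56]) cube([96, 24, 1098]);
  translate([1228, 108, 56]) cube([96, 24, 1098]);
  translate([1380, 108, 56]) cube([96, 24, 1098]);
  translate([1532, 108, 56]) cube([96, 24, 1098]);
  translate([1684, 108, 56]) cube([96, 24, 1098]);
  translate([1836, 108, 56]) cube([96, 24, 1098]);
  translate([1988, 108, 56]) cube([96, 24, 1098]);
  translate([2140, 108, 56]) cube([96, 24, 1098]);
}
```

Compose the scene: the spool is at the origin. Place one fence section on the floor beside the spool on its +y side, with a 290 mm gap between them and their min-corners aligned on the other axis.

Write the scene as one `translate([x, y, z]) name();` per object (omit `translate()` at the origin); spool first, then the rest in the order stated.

spool();
translate([0, 636, 0]) fence_section();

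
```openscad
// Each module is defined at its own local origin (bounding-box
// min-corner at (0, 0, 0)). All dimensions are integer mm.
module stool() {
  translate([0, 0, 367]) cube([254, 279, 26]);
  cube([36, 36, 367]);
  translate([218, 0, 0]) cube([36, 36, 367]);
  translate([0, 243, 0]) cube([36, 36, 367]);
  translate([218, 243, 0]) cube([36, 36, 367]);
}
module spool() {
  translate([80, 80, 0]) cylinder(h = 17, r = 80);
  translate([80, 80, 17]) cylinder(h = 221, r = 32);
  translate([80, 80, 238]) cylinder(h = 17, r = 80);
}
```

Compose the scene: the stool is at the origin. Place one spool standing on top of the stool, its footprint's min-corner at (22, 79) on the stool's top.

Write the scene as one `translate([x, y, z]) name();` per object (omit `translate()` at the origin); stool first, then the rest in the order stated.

stool();
translate([22, 79, 393]) spool();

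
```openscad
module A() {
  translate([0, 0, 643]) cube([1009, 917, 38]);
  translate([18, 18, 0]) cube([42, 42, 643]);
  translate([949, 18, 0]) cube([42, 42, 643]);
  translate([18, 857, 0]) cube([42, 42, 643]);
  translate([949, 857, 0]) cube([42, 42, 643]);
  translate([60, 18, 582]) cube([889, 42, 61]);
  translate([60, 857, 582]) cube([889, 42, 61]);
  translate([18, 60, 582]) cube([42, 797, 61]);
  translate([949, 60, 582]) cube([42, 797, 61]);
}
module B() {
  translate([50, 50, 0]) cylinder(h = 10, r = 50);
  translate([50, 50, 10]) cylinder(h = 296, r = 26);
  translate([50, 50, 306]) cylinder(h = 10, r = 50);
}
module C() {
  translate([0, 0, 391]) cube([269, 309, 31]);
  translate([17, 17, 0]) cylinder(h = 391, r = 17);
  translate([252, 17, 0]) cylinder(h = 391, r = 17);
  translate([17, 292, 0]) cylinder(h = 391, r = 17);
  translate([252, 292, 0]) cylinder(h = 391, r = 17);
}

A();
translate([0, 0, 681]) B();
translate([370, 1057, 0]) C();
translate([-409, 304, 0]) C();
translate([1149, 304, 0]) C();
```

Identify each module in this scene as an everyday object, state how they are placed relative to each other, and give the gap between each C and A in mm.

Each stool's nearest face is 140 mm from the table's bounding box.

A is a table. B is a spool. C is a stool. The spool is on top of the table. Three stools sit around the table at the +y, −x, +x sides. The gap between each stool and the table is 140 mm.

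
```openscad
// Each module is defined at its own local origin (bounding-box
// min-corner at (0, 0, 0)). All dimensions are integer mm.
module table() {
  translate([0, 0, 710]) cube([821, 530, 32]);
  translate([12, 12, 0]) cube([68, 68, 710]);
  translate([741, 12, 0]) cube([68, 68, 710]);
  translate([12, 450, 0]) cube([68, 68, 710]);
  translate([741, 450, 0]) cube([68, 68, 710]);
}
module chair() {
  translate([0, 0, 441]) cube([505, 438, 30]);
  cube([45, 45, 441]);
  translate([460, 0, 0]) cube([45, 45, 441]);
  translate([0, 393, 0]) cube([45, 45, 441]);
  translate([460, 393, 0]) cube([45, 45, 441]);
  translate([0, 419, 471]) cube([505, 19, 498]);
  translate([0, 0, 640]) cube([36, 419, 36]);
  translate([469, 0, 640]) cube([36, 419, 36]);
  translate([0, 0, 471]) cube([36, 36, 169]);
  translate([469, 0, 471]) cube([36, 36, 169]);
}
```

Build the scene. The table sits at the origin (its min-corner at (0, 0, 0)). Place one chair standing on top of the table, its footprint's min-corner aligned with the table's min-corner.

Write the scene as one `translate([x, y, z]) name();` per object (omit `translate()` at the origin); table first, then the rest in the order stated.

table();
translate([0, 0, 742]) chair();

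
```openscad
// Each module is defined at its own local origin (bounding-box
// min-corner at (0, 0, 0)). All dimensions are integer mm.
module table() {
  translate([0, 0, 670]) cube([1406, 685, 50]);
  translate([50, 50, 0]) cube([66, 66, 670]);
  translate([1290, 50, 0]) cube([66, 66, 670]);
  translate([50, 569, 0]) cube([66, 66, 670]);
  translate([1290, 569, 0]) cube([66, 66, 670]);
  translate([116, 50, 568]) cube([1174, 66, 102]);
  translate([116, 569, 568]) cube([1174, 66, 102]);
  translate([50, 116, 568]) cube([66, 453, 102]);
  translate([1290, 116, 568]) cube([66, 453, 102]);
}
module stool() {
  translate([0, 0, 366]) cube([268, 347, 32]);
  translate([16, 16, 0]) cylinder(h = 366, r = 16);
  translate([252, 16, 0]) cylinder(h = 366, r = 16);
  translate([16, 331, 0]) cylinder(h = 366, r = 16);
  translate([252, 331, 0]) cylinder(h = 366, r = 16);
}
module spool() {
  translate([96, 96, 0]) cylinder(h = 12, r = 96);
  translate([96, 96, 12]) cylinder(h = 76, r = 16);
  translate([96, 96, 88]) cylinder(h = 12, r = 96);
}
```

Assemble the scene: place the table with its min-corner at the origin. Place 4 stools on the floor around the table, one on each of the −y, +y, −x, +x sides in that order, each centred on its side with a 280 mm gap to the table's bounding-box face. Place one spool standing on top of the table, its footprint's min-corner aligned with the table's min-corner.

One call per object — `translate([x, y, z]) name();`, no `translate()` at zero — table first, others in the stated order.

table();
translate([569, -627, 0]) stool();
translate([569, 965, 0]) stool();
translate([-548, 169, 0]) stool();
translate([1686, 169, 0]) stool();
translate([0, 0, 720]) spool();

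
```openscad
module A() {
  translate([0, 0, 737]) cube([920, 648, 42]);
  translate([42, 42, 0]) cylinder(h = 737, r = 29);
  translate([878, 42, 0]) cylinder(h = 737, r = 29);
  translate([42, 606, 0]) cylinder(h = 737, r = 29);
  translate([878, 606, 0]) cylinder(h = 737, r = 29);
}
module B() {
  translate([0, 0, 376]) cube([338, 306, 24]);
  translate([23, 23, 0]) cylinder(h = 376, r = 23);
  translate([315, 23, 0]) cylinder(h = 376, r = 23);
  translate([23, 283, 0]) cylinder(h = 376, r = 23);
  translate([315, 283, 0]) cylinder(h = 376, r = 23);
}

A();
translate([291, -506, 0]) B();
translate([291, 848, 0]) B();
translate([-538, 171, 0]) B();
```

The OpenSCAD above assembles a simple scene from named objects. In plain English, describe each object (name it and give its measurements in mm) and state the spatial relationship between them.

A is a rectangular dining table. The top is 920×648×42 mm with its upper surface at z = 779 mm. It stands on four round legs of 58 mm diameter, each leg's bounding box inset 13 mm from the nearest pair of top edges, running from the floor to the underside of the top.

B is a four-legged stool. The seat is a 338×306×24 mm slab whose top surface is at z = 400 mm; four round legs, each 46 mm in diameter, run from the floor (z = 0) to the underside of the seat, each leg's axis is inset half a diameter from the nearest pair of seat edges (so the leg's bounding box is flush with the corner).

Three stools sit around the table at the −y, +y, −x sides.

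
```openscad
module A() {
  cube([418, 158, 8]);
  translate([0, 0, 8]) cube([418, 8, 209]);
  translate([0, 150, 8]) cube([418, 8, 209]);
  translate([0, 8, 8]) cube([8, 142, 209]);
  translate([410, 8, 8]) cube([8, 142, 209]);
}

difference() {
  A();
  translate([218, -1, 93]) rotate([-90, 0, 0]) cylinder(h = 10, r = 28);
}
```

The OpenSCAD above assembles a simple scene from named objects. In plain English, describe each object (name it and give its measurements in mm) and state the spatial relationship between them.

A is an open-topped rectangular box: outside dimensions 418×158×217 mm, with a uniform wall and base thickness of 8 mm. The base is a full 418×158 slab on the floor; four walls sit on top of the base. The front and back walls (the −y and +y sides) span the full width; the two side walls fit between them.

The open box has a circular hole of radius 28 mm through its front wall, centred at (x = 218, z = 93).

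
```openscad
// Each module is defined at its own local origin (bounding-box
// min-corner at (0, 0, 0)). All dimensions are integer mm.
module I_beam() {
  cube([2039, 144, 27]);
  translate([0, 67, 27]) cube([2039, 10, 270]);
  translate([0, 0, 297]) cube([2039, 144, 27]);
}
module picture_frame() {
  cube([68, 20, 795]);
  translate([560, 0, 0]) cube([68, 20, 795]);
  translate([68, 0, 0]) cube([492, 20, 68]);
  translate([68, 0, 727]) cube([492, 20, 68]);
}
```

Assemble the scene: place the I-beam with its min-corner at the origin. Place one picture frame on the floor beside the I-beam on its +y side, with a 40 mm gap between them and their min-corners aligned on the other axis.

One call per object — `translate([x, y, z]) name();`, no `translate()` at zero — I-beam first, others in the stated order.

I_beam();
translate([0, 184, 0]) picture_frame();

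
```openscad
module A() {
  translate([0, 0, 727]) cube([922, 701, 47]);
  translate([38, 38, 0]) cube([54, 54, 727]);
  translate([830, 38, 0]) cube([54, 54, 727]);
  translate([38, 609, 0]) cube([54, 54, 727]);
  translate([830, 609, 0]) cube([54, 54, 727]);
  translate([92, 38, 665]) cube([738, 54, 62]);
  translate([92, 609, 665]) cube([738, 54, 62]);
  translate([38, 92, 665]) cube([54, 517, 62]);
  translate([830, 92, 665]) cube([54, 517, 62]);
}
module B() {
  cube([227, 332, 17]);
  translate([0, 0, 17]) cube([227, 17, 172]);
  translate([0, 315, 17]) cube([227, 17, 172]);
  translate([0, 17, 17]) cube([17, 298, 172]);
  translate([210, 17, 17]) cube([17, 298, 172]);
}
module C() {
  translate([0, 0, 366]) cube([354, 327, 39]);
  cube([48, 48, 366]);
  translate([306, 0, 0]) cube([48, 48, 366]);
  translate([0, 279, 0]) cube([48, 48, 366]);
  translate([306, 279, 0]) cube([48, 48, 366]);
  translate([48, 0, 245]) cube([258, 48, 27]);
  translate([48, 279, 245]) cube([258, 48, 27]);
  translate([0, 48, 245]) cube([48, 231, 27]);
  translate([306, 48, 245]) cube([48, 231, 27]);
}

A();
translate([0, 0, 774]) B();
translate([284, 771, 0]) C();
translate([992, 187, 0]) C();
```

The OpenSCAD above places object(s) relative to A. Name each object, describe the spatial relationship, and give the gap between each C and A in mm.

Each stool's nearest face is 70 mm from the table's bounding box.

A is a table. B is an open box. C is a stool. The open box is on top of the table. Two stools sit around the table at the +y, +x sides. The gap between each stool and the table is 70 mm.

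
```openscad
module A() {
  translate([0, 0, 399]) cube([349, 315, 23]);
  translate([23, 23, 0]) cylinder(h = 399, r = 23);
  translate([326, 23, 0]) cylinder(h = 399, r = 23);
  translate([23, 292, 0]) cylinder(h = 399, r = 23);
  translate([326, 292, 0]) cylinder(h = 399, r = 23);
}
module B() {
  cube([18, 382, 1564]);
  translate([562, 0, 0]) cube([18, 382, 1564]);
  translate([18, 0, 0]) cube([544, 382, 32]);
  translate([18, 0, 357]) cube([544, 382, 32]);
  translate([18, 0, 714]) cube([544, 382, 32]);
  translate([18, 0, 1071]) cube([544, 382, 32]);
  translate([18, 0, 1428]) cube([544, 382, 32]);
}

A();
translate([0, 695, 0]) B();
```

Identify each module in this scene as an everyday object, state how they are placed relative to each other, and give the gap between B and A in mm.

A is a stool. B is a bookshelf. The bookshelf is on the floor beside the stool on its +y side. The gap between the bookshelf and the stool is 380 mm.

The bookshelf's nearest face is 380 mm from the stool's +y face.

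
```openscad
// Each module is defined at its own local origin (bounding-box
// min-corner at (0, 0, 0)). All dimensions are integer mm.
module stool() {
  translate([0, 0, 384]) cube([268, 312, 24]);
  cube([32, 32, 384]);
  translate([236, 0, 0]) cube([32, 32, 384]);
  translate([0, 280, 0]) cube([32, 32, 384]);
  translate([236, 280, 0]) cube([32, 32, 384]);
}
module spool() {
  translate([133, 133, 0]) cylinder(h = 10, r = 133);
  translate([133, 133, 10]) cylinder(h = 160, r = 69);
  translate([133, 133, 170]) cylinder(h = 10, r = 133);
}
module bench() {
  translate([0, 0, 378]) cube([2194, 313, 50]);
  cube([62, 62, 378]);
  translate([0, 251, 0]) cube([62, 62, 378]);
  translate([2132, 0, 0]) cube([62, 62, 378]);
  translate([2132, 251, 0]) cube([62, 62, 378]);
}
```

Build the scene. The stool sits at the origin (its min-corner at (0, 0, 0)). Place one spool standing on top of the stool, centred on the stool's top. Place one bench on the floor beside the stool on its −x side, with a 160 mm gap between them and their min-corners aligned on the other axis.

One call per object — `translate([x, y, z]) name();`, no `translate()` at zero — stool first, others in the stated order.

stool();
translate([1, 23, 408]) spool();
translate([-2354, 0, 0]) bench();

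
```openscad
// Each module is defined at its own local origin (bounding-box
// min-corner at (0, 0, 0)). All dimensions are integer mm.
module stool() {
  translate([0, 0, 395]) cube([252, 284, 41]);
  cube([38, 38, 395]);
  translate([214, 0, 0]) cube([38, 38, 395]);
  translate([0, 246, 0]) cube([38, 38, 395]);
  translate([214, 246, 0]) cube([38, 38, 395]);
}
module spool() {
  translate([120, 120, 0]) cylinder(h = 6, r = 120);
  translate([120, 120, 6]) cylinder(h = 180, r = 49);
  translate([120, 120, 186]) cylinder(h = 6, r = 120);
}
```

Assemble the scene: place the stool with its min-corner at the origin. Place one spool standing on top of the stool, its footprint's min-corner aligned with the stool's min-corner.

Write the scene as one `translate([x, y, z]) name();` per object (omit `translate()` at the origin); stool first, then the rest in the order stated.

stool();
translate([0, 0, 436]) spool();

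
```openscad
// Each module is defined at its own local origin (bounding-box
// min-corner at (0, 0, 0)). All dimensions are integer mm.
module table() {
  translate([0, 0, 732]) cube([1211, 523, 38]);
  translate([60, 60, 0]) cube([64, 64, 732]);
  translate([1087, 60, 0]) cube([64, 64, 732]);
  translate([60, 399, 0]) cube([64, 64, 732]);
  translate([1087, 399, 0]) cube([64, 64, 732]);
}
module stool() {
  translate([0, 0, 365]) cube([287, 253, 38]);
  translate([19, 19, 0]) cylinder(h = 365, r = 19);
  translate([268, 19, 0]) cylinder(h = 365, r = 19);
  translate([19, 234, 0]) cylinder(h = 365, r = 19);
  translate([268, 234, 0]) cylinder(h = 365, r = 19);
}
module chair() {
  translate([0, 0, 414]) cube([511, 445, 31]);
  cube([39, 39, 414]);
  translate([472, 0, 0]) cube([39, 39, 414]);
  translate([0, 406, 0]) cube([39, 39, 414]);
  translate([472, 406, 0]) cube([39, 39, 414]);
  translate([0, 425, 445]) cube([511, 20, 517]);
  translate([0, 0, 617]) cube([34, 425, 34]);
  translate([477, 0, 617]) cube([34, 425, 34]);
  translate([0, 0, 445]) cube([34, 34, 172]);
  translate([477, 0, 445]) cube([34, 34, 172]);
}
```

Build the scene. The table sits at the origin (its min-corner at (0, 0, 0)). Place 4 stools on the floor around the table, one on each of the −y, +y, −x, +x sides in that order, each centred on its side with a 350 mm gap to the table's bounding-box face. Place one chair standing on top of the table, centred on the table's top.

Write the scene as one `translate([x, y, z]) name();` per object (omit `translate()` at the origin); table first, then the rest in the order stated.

table();
translate([462, -603, 0]) stool();
translate([462, 873, 0]) stool();
translate([-637, 135, 0]) stool();
translate([1561, 135, 0]) stool();
translate([350, 39, 770]) chair();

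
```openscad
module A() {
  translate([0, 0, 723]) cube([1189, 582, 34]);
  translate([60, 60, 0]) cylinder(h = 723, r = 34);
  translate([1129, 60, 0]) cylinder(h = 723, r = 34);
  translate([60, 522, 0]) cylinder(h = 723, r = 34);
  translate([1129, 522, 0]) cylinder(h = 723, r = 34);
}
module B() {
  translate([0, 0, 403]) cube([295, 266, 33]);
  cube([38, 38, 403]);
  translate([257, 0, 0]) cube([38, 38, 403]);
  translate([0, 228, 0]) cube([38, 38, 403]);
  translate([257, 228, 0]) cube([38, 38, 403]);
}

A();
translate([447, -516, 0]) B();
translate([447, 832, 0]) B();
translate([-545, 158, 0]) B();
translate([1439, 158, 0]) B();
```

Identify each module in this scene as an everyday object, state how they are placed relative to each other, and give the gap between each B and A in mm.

Each stool's nearest face is 250 mm from the table's bounding box.

A is a table. B is a stool. Four stools sit around the table at the −y, +y, −x, +x sides. The gap between each stool and the table is 250 mm.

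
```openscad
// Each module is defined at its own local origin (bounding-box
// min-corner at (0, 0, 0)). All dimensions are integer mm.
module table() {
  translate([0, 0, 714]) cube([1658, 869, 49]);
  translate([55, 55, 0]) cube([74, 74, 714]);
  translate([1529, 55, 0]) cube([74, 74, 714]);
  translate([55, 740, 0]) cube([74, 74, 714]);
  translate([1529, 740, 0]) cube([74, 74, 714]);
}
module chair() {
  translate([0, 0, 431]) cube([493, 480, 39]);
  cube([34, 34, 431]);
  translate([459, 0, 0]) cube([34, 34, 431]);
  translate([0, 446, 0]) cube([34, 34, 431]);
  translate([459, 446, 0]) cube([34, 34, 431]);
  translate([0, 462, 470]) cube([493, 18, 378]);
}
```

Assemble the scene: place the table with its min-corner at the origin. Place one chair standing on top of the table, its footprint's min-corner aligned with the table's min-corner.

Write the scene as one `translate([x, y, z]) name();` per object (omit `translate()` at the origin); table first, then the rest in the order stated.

table();
translate([0, 0, 763]) chair();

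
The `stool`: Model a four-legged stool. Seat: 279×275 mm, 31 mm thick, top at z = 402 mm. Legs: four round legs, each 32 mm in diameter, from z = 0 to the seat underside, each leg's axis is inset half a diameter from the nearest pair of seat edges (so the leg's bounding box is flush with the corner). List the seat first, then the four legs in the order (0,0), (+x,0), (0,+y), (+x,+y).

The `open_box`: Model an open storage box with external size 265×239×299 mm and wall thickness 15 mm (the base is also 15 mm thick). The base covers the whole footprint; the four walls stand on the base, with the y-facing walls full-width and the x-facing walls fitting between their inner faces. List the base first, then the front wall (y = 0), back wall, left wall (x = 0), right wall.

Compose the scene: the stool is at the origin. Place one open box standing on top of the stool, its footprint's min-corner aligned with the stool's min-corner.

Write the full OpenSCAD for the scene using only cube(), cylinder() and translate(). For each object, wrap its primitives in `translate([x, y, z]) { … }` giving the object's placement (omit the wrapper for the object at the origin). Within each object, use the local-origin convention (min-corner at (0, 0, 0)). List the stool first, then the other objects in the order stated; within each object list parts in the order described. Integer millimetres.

translate([0, 0, 371]) cube([279, 275, 31]);
translate([16, 16, 0]) cylinder(h = 371, r = 16);
translate([263, 16, 0]) cylinder(h = 371, r = 16);
translate([16, 259, 0]) cylinder(h = 371, r = 16);
translate([263, 259, 0]) cylinder(h = 371, r = 16);
translate([0, 0, 402]) {
  cube([265, 239, 15]);
  translate([0, 0, 15]) cube([265, 15, 284]);
  translate([0, 224, 15]) cube([265, 15, 284]);
  translate([0, 15, 15]) cube([15, 209, 284]);
  translate([250, 15, 15]) cube([15, 209, 284]);
}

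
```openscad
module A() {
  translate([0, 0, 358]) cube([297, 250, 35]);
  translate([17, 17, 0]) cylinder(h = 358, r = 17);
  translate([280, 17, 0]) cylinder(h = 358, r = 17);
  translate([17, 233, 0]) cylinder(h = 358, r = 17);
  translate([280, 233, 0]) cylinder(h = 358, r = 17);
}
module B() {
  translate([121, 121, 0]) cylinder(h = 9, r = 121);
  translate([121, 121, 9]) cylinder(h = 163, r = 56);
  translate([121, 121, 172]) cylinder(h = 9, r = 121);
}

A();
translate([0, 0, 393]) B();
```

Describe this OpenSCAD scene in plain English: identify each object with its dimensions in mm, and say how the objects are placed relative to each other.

A is a simple wooden stool: a rectangular seat 297 mm (x) by 250 mm (y), 35 mm thick, top face at z = 393 mm, on four round legs, each 34 mm in diameter. The legs rest on z = 0, each leg's axis is inset half a diameter from the nearest pair of seat edges (so the leg's bounding box is flush with the corner).

B is a spool: two coaxial disc flanges of radius 121 mm and thickness 9 mm, joined by a core cylinder of radius 56 mm and height 163 mm. The lower flange rests on z = 0 and the three cylinders share a vertical axis.

The spool is on top of the stool.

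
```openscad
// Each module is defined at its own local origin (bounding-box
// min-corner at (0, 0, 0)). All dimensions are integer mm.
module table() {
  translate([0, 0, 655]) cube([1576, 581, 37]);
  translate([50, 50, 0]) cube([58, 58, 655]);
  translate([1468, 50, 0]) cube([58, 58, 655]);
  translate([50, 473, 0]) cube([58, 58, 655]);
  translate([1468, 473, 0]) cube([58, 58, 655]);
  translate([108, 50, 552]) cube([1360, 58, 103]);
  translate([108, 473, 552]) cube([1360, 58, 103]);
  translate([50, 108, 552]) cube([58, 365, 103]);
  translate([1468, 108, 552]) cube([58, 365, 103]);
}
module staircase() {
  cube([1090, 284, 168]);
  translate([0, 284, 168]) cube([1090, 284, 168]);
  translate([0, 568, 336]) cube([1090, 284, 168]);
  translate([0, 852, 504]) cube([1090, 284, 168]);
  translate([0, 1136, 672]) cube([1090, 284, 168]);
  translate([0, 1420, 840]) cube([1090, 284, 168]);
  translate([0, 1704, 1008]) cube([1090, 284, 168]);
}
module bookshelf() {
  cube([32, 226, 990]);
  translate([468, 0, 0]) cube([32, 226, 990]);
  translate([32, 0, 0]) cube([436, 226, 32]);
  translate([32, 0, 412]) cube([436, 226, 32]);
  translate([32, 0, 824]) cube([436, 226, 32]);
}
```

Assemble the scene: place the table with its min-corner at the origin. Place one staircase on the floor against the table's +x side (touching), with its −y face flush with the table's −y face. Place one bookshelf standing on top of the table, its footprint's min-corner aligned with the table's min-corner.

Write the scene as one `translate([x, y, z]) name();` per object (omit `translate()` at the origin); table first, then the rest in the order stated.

table();
translate([1576, 0, 0]) staircase();
translate([0, 0, 692]) bookshelf();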